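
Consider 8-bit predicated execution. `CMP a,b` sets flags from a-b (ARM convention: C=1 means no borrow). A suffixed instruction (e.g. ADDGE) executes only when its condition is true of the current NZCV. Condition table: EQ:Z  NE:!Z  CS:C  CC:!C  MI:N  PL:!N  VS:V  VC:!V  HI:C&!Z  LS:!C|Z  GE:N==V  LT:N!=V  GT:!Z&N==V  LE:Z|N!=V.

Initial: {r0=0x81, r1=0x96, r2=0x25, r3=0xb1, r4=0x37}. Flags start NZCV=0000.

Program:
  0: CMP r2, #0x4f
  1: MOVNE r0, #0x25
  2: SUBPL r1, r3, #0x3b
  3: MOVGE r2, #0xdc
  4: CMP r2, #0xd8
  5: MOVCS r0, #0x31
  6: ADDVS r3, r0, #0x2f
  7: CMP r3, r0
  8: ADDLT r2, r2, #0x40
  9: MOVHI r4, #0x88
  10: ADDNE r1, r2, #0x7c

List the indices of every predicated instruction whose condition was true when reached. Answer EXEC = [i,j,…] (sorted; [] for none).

[0] flags=1000 → (cmp)
[1] flags=1000 NE?T → r0=0x25
[2] flags=1000 PL?F → skip
[3] flags=1000 GE?F → skip
[4] flags=0000 → (cmp)
[5] flags=0000 CS?F → skip
[6] flags=0000 VS?F → skip
[7] flags=1010 → (cmp)
[8] flags=1010 LT?T → r2=0x65
[9] flags=1010 HI?T → r4=0x88
[10] flags=1010 NE?T → r1=0xe1

EXEC = [1,8,9,10]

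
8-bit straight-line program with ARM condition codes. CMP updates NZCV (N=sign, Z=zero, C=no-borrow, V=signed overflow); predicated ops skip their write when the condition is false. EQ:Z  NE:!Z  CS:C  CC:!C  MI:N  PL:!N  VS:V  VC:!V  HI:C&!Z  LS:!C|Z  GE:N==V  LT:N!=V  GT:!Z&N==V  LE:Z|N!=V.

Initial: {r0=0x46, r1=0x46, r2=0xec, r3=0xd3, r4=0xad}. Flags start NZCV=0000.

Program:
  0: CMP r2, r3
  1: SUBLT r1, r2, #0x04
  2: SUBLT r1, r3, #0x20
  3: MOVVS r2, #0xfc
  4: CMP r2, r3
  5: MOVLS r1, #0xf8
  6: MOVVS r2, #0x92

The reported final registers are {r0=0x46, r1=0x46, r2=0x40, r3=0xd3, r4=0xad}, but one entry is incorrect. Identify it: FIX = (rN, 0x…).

FIX = (r2, 0xec)

0: ✓ CMP  NZCV=0010
1: · SUBLT
2: · SUBLT
3: · MOVVS
4: ✓ CMP  NZCV=0010
5: · MOVLS
6: · MOVVS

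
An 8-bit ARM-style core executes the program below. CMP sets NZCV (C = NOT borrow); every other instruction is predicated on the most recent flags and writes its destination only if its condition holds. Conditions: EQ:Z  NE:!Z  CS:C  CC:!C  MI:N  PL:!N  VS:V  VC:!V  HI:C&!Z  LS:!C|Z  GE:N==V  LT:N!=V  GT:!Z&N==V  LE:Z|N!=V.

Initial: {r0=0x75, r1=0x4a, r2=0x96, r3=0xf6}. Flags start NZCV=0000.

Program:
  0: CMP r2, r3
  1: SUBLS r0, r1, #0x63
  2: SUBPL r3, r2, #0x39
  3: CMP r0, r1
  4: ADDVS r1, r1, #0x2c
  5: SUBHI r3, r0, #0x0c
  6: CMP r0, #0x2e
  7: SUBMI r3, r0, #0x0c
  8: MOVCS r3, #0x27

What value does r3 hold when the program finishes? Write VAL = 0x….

[0] flags=1000 → (cmp)
[1] flags=1000 LS?T → r0=0xe7
[2] flags=1000 PL?F → skip
[3] flags=1010 → (cmp)
[4] flags=1010 VS?F → skip
[5] flags=1010 HI?T → r3=0xdb
[6] flags=1010 → (cmp)
[7] flags=1010 MI?T → r3=0xdb
[8] flags=1010 CS?T → r3=0x27

VAL = 0x27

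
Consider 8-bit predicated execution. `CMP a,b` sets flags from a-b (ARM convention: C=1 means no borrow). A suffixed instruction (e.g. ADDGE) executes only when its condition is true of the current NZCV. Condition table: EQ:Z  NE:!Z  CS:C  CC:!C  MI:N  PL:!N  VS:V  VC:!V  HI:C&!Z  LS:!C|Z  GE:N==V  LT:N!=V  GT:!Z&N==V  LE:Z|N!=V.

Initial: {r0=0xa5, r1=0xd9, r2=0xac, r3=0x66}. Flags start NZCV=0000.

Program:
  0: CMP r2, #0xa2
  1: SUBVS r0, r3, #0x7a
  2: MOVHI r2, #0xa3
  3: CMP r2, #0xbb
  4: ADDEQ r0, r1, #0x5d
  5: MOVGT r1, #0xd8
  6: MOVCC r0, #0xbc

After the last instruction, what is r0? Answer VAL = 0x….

[0] flags=0010 → (cmp)
[1] flags=0010 VS?F → skip
[2] flags=0010 HI?T → r2=0xa3
[3] flags=1000 → (cmp)
[4] flags=1000 EQ?F → skip
[5] flags=1000 GT?F → skip
[6] flags=1000 CC?T → r0=0xbc

VAL = 0xbc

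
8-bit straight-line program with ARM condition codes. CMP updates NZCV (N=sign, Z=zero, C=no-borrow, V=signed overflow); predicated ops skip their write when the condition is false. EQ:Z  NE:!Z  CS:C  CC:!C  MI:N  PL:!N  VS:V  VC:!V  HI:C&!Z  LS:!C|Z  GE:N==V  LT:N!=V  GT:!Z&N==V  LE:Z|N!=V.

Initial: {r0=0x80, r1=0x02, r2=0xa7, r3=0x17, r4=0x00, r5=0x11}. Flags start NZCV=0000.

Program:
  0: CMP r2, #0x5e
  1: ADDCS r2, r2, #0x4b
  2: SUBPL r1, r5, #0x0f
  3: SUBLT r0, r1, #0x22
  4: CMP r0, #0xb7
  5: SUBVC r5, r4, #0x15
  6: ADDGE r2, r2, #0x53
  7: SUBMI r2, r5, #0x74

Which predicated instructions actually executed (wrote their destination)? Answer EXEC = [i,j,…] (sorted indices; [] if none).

EXEC = [1,2,3,5,6]

0: ✓ CMP  NZCV=0011
1: ✓ ADDCS  r2←0xf2
2: ✓ SUBPL  r1←0x02
3: ✓ SUBLT  r0←0xe0
4: ✓ CMP  NZCV=0010
5: ✓ SUBVC  r5←0xeb
6: ✓ ADDGE  r2←0x45
7: · SUBMI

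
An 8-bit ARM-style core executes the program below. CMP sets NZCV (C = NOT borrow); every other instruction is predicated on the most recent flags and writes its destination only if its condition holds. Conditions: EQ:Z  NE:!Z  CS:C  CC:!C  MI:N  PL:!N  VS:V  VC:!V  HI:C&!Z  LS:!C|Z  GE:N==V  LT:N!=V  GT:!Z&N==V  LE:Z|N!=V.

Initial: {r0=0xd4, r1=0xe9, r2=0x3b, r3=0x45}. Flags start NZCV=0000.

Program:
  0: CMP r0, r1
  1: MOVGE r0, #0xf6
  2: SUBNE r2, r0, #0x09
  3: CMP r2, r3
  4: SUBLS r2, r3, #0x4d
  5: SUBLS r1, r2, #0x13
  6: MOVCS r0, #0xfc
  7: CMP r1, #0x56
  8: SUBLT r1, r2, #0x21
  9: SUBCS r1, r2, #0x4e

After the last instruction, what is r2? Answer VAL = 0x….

0: ✓ CMP  NZCV=1000
1: · MOVGE
2: ✓ SUBNE  r2←0xcb
3: ✓ CMP  NZCV=1010
4: · SUBLS
5: · SUBLS
6: ✓ MOVCS  r0←0xfc
7: ✓ CMP  NZCV=1010
8: ✓ SUBLT  r1←0xaa
9: ✓ SUBCS  r1←0x7d

VAL = 0xcb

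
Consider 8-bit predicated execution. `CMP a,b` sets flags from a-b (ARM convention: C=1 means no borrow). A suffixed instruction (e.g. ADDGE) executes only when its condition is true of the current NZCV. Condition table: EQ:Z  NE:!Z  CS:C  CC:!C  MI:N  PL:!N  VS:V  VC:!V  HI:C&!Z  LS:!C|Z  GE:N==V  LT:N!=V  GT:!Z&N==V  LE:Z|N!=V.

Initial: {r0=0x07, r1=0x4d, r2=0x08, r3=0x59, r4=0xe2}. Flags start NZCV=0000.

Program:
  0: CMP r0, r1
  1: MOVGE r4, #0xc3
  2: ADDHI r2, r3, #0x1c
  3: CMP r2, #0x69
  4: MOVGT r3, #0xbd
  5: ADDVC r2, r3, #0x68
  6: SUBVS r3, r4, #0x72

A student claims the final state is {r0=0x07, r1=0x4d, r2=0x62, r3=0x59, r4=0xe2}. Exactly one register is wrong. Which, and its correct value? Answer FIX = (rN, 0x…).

FIX = (r2, 0xc1)

[0] flags=1000 → (cmp)
[1] flags=1000 GE?F → skip
[2] flags=1000 HI?F → skip
[3] flags=1000 → (cmp)
[4] flags=1000 GT?F → skip
[5] flags=1000 VC?T → r2=0xc1
[6] flags=1000 VS?F → skip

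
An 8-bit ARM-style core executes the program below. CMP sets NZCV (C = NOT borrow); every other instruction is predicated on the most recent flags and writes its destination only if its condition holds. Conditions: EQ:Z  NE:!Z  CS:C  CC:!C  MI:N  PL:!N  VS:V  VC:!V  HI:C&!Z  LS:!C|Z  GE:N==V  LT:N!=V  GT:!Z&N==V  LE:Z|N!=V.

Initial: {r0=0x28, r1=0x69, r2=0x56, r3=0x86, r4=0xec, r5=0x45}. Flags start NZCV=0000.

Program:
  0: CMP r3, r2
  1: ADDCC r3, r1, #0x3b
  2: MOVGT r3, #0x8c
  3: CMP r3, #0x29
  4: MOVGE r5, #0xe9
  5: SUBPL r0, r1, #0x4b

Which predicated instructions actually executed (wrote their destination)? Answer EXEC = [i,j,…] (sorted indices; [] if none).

0: ✓ CMP  NZCV=0011
1: · ADDCC
2: · MOVGT
3: ✓ CMP  NZCV=0011
4: · MOVGE
5: ✓ SUBPL  r0←0x1e

EXEC = [5]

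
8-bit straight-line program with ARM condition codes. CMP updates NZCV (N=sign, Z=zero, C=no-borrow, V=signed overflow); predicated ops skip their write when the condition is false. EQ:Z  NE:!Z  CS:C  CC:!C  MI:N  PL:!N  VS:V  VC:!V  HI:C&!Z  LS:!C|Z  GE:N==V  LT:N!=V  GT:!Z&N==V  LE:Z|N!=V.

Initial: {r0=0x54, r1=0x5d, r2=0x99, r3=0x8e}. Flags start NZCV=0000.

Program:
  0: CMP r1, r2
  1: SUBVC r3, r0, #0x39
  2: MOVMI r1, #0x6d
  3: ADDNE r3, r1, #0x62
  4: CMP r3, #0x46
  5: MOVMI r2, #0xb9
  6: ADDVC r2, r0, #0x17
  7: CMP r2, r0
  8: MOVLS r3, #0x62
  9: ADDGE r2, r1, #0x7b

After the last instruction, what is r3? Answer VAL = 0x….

VAL = 0xcf

0: ✓ CMP  NZCV=1001
1: · SUBVC
2: ✓ MOVMI  r1←0x6d
3: ✓ ADDNE  r3←0xcf
4: ✓ CMP  NZCV=1010
5: ✓ MOVMI  r2←0xb9
6: ✓ ADDVC  r2←0x6b
7: ✓ CMP  NZCV=0010
8: · MOVLS
9: ✓ ADDGE  r2←0xe8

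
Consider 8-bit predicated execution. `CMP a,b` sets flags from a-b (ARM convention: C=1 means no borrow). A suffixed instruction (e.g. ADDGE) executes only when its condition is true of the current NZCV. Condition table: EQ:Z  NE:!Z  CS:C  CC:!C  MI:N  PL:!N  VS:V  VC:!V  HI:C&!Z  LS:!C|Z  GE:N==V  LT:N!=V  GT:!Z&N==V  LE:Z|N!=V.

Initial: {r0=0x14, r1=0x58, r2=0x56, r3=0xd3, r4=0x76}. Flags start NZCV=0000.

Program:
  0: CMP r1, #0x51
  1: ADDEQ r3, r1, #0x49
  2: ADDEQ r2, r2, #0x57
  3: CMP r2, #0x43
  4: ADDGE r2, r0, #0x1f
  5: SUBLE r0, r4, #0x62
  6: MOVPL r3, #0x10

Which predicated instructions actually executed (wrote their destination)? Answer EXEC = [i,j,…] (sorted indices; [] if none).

[0] flags=0010 → (cmp)
[1] flags=0010 EQ?F → skip
[2] flags=0010 EQ?F → skip
[3] flags=0010 → (cmp)
[4] flags=0010 GE?T → r2=0x33
[5] flags=0010 LE?F → skip
[6] flags=0010 PL?T → r3=0x10

EXEC = [4,6]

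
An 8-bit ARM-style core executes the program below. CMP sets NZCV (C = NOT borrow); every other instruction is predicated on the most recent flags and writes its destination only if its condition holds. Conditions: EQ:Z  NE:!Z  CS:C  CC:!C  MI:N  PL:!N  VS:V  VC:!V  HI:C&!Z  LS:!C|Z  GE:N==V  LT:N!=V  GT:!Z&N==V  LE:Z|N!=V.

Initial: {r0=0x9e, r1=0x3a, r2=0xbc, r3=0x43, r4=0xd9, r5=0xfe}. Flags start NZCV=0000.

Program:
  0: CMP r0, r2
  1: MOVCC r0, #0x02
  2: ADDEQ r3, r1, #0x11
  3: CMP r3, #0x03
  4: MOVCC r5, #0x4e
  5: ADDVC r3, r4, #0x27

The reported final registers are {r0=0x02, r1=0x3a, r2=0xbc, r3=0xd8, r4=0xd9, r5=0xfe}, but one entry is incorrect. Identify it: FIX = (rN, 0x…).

FIX = (r3, 0x00)

[0] flags=1000 → (cmp)
[1] flags=1000 CC?T → r0=0x02
[2] flags=1000 EQ?F → skip
[3] flags=0010 → (cmp)
[4] flags=0010 CC?F → skip
[5] flags=0010 VC?T → r3=0x00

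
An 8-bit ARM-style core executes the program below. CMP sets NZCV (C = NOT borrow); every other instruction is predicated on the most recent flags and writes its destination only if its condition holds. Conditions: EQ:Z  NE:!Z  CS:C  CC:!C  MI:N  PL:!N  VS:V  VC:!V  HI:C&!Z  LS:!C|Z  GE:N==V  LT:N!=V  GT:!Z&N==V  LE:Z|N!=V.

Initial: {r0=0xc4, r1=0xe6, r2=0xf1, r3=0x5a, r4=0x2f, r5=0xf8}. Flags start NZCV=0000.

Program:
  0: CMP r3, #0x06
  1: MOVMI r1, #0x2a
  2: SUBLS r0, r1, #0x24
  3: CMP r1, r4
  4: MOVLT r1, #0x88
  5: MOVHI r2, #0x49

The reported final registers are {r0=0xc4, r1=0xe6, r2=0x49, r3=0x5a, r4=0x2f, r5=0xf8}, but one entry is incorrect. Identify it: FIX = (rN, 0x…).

[0] flags=0010 → (cmp)
[1] flags=0010 MI?F → skip
[2] flags=0010 LS?F → skip
[3] flags=1010 → (cmp)
[4] flags=1010 LT?T → r1=0x88
[5] flags=1010 HI?T → r2=0x49

FIX = (r1, 0x88)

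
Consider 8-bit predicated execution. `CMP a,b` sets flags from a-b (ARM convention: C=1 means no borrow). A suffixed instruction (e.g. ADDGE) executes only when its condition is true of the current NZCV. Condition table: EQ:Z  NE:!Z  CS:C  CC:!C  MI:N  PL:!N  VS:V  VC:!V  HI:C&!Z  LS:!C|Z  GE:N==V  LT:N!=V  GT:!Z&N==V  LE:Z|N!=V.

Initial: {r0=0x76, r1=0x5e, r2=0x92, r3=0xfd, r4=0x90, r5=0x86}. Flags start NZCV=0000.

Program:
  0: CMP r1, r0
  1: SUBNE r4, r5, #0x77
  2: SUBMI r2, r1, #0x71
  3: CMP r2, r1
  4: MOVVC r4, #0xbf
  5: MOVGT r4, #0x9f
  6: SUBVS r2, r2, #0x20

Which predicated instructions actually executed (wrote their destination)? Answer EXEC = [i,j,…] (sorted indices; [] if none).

[0] flags=1000 → (cmp)
[1] flags=1000 NE?T → r4=0x0f
[2] flags=1000 MI?T → r2=0xed
[3] flags=1010 → (cmp)
[4] flags=1010 VC?T → r4=0xbf
[5] flags=1010 GT?F → skip
[6] flags=1010 VS?F → skip

EXEC = [1,2,4]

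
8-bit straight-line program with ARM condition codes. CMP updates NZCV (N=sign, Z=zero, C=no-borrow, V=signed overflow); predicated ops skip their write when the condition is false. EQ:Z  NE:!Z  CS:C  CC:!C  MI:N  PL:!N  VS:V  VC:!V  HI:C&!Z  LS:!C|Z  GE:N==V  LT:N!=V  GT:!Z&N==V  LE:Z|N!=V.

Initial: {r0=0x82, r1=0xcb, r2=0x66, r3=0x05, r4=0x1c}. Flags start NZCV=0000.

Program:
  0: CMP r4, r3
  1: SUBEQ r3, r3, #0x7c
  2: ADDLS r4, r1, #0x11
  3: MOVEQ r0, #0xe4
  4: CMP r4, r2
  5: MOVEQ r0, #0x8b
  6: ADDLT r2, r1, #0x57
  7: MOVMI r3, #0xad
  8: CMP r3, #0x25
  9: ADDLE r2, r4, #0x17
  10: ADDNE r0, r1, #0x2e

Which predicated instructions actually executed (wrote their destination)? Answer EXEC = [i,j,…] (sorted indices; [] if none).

EXEC = [6,7,9,10]

[0] flags=0010 → (cmp)
[1] flags=0010 EQ?F → skip
[2] flags=0010 LS?F → skip
[3] flags=0010 EQ?F → skip
[4] flags=1000 → (cmp)
[5] flags=1000 EQ?F → skip
[6] flags=1000 LT?T → r2=0x22
[7] flags=1000 MI?T → r3=0xad
[8] flags=1010 → (cmp)
[9] flags=1010 LE?T → r2=0x33
[10] flags=1010 NE?T → r0=0xf9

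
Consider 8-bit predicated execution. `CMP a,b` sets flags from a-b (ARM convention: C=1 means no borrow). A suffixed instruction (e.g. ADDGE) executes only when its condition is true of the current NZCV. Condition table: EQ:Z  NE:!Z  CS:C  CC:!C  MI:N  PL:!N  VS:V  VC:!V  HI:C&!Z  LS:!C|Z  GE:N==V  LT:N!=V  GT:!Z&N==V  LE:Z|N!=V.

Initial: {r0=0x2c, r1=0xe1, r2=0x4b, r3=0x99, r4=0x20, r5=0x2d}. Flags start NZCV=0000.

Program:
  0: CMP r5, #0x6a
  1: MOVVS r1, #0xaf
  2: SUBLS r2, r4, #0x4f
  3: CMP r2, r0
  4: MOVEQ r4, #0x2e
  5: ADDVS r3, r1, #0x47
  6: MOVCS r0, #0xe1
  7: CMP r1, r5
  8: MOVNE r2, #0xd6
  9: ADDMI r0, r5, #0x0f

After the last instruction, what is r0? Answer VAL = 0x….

0: ✓ CMP  NZCV=1000
1: · MOVVS
2: ✓ SUBLS  r2←0xd1
3: ✓ CMP  NZCV=1010
4: · MOVEQ
5: · ADDVS
6: ✓ MOVCS  r0←0xe1
7: ✓ CMP  NZCV=1010
8: ✓ MOVNE  r2←0xd6
9: ✓ ADDMI  r0←0x3c

VAL = 0x3c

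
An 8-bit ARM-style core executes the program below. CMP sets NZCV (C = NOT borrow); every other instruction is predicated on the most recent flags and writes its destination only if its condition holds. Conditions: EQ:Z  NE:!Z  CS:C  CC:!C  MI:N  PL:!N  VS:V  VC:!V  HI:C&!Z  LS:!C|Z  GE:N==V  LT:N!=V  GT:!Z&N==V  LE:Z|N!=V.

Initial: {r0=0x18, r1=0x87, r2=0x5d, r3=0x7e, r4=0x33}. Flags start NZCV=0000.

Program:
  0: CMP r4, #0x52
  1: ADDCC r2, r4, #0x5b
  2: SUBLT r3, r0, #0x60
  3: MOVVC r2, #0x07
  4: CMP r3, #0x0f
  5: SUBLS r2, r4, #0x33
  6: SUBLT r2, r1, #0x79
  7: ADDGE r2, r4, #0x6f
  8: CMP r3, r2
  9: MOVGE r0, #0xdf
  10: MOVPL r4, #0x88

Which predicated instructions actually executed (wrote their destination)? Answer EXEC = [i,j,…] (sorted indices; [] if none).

EXEC = [1,2,3,6]

0: ✓ CMP  NZCV=1000
1: ✓ ADDCC  r2←0x8e
2: ✓ SUBLT  r3←0xb8
3: ✓ MOVVC  r2←0x07
4: ✓ CMP  NZCV=1010
5: · SUBLS
6: ✓ SUBLT  r2←0x0e
7: · ADDGE
8: ✓ CMP  NZCV=1010
9: · MOVGE
10: · MOVPL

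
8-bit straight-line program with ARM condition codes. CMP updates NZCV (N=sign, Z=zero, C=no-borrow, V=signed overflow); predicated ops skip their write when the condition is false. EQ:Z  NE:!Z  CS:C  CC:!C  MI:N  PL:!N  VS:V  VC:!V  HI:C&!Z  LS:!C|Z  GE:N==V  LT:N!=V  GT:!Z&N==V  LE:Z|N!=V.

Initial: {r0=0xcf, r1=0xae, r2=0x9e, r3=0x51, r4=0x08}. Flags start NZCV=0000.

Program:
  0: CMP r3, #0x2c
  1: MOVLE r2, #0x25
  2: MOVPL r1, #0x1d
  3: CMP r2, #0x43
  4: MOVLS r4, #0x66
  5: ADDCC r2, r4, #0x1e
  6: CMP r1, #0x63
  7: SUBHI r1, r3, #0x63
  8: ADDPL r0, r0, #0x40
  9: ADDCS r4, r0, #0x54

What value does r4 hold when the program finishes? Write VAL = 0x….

VAL = 0x08

[0] flags=0010 → (cmp)
[1] flags=0010 LE?F → skip
[2] flags=0010 PL?T → r1=0x1d
[3] flags=0011 → (cmp)
[4] flags=0011 LS?F → skip
[5] flags=0011 CC?F → skip
[6] flags=1000 → (cmp)
[7] flags=1000 HI?F → skip
[8] flags=1000 PL?F → skip
[9] flags=1000 CS?F → skip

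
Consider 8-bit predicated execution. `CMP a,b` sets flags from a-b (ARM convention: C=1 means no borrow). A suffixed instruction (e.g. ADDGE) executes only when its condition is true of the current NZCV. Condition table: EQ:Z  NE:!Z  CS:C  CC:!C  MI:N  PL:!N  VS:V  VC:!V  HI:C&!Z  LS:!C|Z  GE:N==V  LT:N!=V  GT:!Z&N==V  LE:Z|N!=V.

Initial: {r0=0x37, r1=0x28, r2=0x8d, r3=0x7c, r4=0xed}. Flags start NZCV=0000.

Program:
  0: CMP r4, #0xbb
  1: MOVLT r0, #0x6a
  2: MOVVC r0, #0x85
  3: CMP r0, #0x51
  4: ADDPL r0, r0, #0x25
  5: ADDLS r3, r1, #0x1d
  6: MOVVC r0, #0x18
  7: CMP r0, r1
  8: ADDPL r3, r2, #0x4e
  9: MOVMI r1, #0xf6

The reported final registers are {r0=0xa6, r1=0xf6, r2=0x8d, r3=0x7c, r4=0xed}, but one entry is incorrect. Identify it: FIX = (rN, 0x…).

FIX = (r0, 0xaa)

0: ✓ CMP  NZCV=0010
1: · MOVLT
2: ✓ MOVVC  r0←0x85
3: ✓ CMP  NZCV=0011
4: ✓ ADDPL  r0←0xaa
5: · ADDLS
6: · MOVVC
7: ✓ CMP  NZCV=1010
8: · ADDPL
9: ✓ MOVMI  r1←0xf6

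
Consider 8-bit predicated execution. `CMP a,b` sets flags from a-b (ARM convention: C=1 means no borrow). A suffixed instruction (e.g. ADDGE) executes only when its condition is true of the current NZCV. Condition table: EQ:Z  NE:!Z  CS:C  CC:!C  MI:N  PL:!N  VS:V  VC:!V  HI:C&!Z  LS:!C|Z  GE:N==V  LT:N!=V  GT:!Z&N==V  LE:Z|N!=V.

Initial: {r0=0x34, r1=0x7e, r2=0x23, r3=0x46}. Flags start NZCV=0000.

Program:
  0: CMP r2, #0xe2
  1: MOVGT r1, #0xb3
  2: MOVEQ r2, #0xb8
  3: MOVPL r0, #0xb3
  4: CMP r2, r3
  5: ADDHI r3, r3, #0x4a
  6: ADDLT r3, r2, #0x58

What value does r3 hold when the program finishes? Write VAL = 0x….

0: ✓ CMP  NZCV=0000
1: ✓ MOVGT  r1←0xb3
2: · MOVEQ
3: ✓ MOVPL  r0←0xb3
4: ✓ CMP  NZCV=1000
5: · ADDHI
6: ✓ ADDLT  r3←0x7b

VAL = 0x7b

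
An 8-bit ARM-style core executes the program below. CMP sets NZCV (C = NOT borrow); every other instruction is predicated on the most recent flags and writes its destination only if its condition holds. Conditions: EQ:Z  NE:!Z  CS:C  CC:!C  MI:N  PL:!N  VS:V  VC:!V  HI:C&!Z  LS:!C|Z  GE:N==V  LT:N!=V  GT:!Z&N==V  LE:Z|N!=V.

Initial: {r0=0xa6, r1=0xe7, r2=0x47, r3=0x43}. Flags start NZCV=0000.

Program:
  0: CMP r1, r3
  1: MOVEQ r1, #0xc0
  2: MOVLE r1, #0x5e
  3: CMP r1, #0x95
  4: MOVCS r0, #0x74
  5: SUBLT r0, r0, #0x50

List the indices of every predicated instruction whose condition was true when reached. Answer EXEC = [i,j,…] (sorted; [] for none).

EXEC = [2]

[0] flags=1010 → (cmp)
[1] flags=1010 EQ?F → skip
[2] flags=1010 LE?T → r1=0x5e
[3] flags=1001 → (cmp)
[4] flags=1001 CS?F → skip
[5] flags=1001 LT?F → skip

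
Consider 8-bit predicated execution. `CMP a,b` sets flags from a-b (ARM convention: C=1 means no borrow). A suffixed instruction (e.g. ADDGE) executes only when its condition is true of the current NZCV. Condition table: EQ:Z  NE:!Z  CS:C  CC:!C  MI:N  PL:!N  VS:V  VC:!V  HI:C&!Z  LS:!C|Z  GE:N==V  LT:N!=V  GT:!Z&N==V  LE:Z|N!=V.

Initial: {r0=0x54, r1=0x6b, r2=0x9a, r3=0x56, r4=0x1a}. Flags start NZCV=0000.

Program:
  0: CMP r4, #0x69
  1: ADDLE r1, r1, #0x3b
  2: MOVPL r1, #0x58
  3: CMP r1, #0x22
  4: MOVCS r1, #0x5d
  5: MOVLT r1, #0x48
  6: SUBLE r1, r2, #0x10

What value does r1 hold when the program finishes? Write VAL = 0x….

VAL = 0x8a

0: ✓ CMP  NZCV=1000
1: ✓ ADDLE  r1←0xa6
2: · MOVPL
3: ✓ CMP  NZCV=1010
4: ✓ MOVCS  r1←0x5d
5: ✓ MOVLT  r1←0x48
6: ✓ SUBLE  r1←0x8a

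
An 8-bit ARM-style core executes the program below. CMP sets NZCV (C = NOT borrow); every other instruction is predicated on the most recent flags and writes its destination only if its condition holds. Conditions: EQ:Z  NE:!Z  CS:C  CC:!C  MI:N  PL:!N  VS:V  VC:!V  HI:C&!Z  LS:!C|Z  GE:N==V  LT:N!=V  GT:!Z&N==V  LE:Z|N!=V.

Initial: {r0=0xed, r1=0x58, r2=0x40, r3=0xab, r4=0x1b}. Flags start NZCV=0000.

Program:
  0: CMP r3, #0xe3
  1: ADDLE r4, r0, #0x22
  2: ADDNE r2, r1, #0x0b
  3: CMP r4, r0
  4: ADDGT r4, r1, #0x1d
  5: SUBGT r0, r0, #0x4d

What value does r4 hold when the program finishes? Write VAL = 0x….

0: ✓ CMP  NZCV=1000
1: ✓ ADDLE  r4←0x0f
2: ✓ ADDNE  r2←0x63
3: ✓ CMP  NZCV=0000
4: ✓ ADDGT  r4←0x75
5: ✓ SUBGT  r0←0xa0

VAL = 0x75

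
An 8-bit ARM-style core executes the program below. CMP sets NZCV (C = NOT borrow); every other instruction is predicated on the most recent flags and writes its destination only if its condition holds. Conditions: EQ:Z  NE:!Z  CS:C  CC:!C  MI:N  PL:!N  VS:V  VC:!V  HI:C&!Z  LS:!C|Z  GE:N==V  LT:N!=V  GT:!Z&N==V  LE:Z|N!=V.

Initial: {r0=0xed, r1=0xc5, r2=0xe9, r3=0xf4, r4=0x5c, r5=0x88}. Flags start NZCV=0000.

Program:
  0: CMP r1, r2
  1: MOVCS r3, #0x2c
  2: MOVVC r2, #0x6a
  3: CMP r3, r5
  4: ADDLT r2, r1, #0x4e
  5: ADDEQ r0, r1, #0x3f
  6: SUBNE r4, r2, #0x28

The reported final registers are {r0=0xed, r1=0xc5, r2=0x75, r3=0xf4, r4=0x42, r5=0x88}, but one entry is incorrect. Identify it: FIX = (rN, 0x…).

FIX = (r2, 0x6a)

0: ✓ CMP  NZCV=1000
1: · MOVCS
2: ✓ MOVVC  r2←0x6a
3: ✓ CMP  NZCV=0010
4: · ADDLT
5: · ADDEQ
6: ✓ SUBNE  r4←0x42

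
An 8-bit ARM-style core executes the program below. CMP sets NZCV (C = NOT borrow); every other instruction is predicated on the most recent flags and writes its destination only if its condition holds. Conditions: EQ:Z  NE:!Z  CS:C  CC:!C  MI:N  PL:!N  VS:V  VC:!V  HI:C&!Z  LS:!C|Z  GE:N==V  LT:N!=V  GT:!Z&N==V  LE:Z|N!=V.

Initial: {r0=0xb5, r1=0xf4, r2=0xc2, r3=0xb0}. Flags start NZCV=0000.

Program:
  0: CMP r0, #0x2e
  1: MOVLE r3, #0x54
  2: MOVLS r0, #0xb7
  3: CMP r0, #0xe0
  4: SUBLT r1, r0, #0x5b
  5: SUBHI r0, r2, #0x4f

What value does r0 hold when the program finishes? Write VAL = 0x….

VAL = 0xb5

[0] flags=1010 → (cmp)
[1] flags=1010 LE?T → r3=0x54
[2] flags=1010 LS?F → skip
[3] flags=1000 → (cmp)
[4] flags=1000 LT?T → r1=0x5a
[5] flags=1000 HI?F → skip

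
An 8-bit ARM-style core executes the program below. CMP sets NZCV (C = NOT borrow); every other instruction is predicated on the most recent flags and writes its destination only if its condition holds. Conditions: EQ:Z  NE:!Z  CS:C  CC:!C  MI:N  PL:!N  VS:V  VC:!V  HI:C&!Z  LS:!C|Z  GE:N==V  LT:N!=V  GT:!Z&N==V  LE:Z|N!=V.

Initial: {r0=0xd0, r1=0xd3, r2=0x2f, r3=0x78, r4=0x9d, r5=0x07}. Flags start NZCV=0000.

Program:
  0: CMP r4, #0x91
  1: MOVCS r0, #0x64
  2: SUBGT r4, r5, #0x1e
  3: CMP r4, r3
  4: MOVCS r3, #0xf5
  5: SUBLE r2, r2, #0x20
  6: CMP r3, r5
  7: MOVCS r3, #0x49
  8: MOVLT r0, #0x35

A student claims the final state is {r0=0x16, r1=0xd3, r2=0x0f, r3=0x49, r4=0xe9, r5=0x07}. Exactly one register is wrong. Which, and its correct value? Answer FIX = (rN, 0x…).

FIX = (r0, 0x35)

[0] flags=0010 → (cmp)
[1] flags=0010 CS?T → r0=0x64
[2] flags=0010 GT?T → r4=0xe9
[3] flags=0011 → (cmp)
[4] flags=0011 CS?T → r3=0xf5
[5] flags=0011 LE?T → r2=0x0f
[6] flags=1010 → (cmp)
[7] flags=1010 CS?T → r3=0x49
[8] flags=1010 LT?T → r0=0x35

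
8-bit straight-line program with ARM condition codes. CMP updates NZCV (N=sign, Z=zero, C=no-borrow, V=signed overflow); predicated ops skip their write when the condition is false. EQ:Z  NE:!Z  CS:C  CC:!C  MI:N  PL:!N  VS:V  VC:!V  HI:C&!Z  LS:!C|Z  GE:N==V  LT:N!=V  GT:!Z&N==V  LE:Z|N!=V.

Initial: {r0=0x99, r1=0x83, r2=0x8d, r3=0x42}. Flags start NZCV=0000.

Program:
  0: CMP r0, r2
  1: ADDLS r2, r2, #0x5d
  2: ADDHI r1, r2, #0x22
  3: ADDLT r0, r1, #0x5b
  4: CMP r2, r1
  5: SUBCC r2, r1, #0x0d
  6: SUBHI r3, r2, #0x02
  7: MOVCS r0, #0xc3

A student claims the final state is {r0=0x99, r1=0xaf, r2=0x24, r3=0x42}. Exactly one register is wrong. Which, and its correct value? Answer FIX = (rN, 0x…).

FIX = (r2, 0xa2)

0: ✓ CMP  NZCV=0010
1: · ADDLS
2: ✓ ADDHI  r1←0xaf
3: · ADDLT
4: ✓ CMP  NZCV=1000
5: ✓ SUBCC  r2←0xa2
6: · SUBHI
7: · MOVCS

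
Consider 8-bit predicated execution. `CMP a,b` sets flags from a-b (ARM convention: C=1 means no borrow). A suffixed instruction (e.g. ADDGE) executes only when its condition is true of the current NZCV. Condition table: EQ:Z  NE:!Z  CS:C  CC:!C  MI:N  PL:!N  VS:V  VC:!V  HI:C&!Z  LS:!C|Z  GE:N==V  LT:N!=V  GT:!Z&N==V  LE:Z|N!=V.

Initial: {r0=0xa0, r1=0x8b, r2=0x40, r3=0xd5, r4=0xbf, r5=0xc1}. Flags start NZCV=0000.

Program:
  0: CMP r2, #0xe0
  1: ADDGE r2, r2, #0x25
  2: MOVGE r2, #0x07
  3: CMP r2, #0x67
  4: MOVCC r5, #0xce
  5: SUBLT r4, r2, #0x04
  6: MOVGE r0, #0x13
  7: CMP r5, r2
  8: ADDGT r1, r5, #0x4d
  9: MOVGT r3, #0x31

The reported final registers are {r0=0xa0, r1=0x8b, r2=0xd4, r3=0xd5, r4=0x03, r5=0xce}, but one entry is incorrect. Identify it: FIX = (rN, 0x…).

[0] flags=0000 → (cmp)
[1] flags=0000 GE?T → r2=0x65
[2] flags=0000 GE?T → r2=0x07
[3] flags=1000 → (cmp)
[4] flags=1000 CC?T → r5=0xce
[5] flags=1000 LT?T → r4=0x03
[6] flags=1000 GE?F → skip
[7] flags=1010 → (cmp)
[8] flags=1010 GT?F → skip
[9] flags=1010 GT?F → skip

FIX = (r2, 0x07)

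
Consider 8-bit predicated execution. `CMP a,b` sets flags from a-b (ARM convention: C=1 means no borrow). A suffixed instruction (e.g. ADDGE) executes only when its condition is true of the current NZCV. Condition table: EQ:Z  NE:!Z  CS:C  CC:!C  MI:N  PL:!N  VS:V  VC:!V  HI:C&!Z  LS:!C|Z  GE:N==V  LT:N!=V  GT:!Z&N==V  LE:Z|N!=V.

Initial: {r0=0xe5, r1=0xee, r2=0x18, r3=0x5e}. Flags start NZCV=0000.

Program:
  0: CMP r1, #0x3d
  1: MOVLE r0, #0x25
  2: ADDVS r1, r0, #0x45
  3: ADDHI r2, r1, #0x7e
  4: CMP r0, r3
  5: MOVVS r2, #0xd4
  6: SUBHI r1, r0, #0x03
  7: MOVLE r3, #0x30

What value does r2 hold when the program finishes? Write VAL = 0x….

VAL = 0x6c

0: ✓ CMP  NZCV=1010
1: ✓ MOVLE  r0←0x25
2: · ADDVS
3: ✓ ADDHI  r2←0x6c
4: ✓ CMP  NZCV=1000
5: · MOVVS
6: · SUBHI
7: ✓ MOVLE  r3←0x30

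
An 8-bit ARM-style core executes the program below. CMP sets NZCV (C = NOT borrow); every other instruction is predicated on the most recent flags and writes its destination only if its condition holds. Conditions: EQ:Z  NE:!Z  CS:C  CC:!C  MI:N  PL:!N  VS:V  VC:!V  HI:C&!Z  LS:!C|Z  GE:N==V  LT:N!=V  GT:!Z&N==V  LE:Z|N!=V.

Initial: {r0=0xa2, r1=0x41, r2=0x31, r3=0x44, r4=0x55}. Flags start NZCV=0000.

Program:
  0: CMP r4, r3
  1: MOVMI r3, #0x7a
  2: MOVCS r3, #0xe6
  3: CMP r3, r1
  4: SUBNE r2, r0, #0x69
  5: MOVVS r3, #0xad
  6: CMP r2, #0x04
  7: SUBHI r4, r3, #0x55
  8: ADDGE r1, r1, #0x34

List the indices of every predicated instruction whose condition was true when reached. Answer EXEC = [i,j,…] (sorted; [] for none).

EXEC = [2,4,7,8]

[0] flags=0010 → (cmp)
[1] flags=0010 MI?F → skip
[2] flags=0010 CS?T → r3=0xe6
[3] flags=1010 → (cmp)
[4] flags=1010 NE?T → r2=0x39
[5] flags=1010 VS?F → skip
[6] flags=0010 → (cmp)
[7] flags=0010 HI?T → r4=0x91
[8] flags=0010 GE?T → r1=0x75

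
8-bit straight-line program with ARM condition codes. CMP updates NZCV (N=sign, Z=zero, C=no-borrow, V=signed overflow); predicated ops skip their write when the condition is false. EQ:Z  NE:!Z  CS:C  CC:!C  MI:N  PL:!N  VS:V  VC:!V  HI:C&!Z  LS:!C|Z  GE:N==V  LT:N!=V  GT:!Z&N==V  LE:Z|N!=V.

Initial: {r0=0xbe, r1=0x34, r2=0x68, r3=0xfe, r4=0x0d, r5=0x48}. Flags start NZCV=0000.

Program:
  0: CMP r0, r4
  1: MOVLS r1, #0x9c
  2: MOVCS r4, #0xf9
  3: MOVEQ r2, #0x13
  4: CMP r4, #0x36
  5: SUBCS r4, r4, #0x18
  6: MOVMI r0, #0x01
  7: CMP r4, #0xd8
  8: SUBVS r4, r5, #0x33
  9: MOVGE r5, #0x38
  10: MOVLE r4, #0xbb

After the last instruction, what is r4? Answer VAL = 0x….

0: ✓ CMP  NZCV=1010
1: · MOVLS
2: ✓ MOVCS  r4←0xf9
3: · MOVEQ
4: ✓ CMP  NZCV=1010
5: ✓ SUBCS  r4←0xe1
6: ✓ MOVMI  r0←0x01
7: ✓ CMP  NZCV=0010
8: · SUBVS
9: ✓ MOVGE  r5←0x38
10: · MOVLE

VAL = 0xe1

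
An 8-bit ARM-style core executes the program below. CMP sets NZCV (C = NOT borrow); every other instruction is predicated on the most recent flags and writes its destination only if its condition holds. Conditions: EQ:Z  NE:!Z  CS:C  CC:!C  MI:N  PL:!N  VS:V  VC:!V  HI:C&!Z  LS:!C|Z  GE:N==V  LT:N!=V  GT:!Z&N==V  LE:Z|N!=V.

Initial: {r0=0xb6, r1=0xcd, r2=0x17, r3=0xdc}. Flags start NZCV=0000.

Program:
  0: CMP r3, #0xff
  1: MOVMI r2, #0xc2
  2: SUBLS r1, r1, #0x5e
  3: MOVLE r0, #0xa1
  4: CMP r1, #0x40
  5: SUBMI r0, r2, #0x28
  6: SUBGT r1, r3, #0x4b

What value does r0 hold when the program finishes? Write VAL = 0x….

[0] flags=1000 → (cmp)
[1] flags=1000 MI?T → r2=0xc2
[2] flags=1000 LS?T → r1=0x6f
[3] flags=1000 LE?T → r0=0xa1
[4] flags=0010 → (cmp)
[5] flags=0010 MI?F → skip
[6] flags=0010 GT?T → r1=0x91

VAL = 0xa1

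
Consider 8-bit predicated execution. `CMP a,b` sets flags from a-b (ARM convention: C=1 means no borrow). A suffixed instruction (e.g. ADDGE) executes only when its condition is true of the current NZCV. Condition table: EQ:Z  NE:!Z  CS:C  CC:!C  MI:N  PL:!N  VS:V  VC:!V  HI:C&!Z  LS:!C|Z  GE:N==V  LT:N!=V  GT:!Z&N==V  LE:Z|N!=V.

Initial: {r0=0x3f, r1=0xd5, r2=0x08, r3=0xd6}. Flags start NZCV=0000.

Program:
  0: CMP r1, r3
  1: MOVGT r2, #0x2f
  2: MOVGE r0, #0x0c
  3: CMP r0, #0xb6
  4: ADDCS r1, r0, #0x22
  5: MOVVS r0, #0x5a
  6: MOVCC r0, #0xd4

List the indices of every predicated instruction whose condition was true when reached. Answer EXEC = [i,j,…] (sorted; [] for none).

[0] flags=1000 → (cmp)
[1] flags=1000 GT?F → skip
[2] flags=1000 GE?F → skip
[3] flags=1001 → (cmp)
[4] flags=1001 CS?F → skip
[5] flags=1001 VS?T → r0=0x5a
[6] flags=1001 CC?T → r0=0xd4

EXEC = [5,6]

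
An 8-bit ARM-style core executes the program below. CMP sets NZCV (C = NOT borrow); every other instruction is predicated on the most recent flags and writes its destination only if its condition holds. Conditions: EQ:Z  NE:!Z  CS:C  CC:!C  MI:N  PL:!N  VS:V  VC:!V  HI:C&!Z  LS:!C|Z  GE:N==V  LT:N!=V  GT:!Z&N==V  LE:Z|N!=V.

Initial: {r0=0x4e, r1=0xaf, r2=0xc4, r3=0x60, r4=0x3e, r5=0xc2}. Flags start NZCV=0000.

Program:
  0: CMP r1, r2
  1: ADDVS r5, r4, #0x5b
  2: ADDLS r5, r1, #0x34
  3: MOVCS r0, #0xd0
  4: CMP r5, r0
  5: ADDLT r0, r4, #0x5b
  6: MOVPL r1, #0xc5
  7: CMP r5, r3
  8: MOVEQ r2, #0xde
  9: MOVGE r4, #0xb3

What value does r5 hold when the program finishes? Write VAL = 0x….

VAL = 0xe3

0: ✓ CMP  NZCV=1000
1: · ADDVS
2: ✓ ADDLS  r5←0xe3
3: · MOVCS
4: ✓ CMP  NZCV=1010
5: ✓ ADDLT  r0←0x99
6: · MOVPL
7: ✓ CMP  NZCV=1010
8: · MOVEQ
9: · MOVGE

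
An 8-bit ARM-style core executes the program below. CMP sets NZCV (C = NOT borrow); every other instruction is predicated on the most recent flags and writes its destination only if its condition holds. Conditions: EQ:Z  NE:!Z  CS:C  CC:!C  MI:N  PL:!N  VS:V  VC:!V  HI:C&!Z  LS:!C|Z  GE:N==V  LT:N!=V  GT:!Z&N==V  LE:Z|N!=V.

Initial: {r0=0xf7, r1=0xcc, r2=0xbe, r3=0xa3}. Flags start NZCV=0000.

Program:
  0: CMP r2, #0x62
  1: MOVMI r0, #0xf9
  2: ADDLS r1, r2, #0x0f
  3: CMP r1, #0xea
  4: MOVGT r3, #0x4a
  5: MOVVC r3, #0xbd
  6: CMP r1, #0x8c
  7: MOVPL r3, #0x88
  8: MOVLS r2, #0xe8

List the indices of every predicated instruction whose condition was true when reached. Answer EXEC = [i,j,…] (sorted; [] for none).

[0] flags=0011 → (cmp)
[1] flags=0011 MI?F → skip
[2] flags=0011 LS?F → skip
[3] flags=1000 → (cmp)
[4] flags=1000 GT?F → skip
[5] flags=1000 VC?T → r3=0xbd
[6] flags=0010 → (cmp)
[7] flags=0010 PL?T → r3=0x88
[8] flags=0010 LS?F → skip

EXEC = [5,7]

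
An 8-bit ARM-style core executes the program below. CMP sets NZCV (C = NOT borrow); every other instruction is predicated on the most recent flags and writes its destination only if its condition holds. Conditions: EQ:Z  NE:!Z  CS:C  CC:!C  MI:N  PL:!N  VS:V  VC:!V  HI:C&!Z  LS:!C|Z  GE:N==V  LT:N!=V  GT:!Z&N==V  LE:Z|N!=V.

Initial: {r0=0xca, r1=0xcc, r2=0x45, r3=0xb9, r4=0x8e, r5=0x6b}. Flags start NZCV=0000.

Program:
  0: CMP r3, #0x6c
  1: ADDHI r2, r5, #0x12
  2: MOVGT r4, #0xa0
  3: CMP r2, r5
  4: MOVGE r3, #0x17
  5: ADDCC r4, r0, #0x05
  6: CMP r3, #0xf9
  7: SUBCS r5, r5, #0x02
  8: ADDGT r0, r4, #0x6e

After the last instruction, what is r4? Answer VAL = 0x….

0: ✓ CMP  NZCV=0011
1: ✓ ADDHI  r2←0x7d
2: · MOVGT
3: ✓ CMP  NZCV=0010
4: ✓ MOVGE  r3←0x17
5: · ADDCC
6: ✓ CMP  NZCV=0000
7: · SUBCS
8: ✓ ADDGT  r0←0xfc

VAL = 0x8e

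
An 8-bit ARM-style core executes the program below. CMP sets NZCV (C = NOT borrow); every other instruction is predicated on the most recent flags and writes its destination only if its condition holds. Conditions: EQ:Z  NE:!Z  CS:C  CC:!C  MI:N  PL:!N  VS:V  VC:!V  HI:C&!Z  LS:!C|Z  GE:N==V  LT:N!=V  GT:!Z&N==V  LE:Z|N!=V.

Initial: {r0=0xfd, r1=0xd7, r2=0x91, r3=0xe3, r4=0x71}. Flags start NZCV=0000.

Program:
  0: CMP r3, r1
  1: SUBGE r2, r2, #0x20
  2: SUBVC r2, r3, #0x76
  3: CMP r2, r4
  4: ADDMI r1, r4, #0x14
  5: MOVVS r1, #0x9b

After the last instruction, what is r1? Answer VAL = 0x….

[0] flags=0010 → (cmp)
[1] flags=0010 GE?T → r2=0x71
[2] flags=0010 VC?T → r2=0x6d
[3] flags=1000 → (cmp)
[4] flags=1000 MI?T → r1=0x85
[5] flags=1000 VS?F → skip

VAL = 0x85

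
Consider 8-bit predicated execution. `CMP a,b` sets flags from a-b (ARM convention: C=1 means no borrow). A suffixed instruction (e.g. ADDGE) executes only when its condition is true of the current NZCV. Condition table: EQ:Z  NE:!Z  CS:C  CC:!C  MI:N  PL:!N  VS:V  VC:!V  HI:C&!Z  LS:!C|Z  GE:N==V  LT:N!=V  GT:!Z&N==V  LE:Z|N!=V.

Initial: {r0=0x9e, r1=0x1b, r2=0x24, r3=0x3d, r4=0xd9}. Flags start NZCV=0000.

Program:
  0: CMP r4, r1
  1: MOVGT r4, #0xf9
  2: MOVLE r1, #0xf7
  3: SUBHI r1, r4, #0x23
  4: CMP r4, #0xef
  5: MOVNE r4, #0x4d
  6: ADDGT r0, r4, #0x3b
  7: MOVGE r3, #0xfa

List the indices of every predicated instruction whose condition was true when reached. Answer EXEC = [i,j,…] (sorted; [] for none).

[0] flags=1010 → (cmp)
[1] flags=1010 GT?F → skip
[2] flags=1010 LE?T → r1=0xf7
[3] flags=1010 HI?T → r1=0xb6
[4] flags=1000 → (cmp)
[5] flags=1000 NE?T → r4=0x4d
[6] flags=1000 GT?F → skip
[7] flags=1000 GE?F → skip

EXEC = [2,3,5]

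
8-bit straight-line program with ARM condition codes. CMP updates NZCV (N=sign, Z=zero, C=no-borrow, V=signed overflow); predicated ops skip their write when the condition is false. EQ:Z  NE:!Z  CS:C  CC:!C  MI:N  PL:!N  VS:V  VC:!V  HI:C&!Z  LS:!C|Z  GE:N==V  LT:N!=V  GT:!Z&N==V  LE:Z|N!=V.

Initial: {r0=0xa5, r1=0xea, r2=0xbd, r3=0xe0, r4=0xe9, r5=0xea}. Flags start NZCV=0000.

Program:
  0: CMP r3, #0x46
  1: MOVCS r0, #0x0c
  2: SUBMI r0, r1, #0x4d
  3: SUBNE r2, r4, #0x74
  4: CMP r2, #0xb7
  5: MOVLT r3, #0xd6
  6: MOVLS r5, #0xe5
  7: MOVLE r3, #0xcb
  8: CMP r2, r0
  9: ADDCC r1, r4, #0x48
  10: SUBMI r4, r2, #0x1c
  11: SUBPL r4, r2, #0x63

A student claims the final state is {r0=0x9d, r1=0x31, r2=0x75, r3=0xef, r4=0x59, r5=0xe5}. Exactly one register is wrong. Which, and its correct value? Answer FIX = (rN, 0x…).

FIX = (r3, 0xe0)

0: ✓ CMP  NZCV=1010
1: ✓ MOVCS  r0←0x0c
2: ✓ SUBMI  r0←0x9d
3: ✓ SUBNE  r2←0x75
4: ✓ CMP  NZCV=1001
5: · MOVLT
6: ✓ MOVLS  r5←0xe5
7: · MOVLE
8: ✓ CMP  NZCV=1001
9: ✓ ADDCC  r1←0x31
10: ✓ SUBMI  r4←0x59
11: · SUBPL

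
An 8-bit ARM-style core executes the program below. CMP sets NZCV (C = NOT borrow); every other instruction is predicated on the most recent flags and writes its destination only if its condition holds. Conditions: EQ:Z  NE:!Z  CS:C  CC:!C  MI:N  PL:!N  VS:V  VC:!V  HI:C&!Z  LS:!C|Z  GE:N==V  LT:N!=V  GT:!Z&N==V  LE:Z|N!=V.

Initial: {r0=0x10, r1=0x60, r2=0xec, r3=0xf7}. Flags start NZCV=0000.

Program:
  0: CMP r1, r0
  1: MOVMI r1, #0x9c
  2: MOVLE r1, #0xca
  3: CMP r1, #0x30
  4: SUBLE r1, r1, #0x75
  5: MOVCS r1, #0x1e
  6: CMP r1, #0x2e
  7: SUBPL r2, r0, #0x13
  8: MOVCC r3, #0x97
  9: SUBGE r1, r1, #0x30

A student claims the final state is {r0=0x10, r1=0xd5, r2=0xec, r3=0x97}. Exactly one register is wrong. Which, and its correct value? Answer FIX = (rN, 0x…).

FIX = (r1, 0x1e)

0: ✓ CMP  NZCV=0010
1: · MOVMI
2: · MOVLE
3: ✓ CMP  NZCV=0010
4: · SUBLE
5: ✓ MOVCS  r1←0x1e
6: ✓ CMP  NZCV=1000
7: · SUBPL
8: ✓ MOVCC  r3←0x97
9: · SUBGE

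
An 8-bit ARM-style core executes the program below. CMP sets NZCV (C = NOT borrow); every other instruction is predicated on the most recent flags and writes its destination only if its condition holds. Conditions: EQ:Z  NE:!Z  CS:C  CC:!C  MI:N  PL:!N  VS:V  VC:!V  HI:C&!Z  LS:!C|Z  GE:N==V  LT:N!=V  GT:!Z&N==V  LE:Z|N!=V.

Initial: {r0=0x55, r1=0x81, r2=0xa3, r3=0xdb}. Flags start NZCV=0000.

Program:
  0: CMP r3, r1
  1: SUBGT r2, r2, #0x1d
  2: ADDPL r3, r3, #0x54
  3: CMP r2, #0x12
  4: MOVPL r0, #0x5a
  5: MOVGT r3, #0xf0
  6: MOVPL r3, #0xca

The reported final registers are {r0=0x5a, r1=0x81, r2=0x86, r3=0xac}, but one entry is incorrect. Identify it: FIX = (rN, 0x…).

0: ✓ CMP  NZCV=0010
1: ✓ SUBGT  r2←0x86
2: ✓ ADDPL  r3←0x2f
3: ✓ CMP  NZCV=0011
4: ✓ MOVPL  r0←0x5a
5: · MOVGT
6: ✓ MOVPL  r3←0xca

FIX = (r3, 0xca)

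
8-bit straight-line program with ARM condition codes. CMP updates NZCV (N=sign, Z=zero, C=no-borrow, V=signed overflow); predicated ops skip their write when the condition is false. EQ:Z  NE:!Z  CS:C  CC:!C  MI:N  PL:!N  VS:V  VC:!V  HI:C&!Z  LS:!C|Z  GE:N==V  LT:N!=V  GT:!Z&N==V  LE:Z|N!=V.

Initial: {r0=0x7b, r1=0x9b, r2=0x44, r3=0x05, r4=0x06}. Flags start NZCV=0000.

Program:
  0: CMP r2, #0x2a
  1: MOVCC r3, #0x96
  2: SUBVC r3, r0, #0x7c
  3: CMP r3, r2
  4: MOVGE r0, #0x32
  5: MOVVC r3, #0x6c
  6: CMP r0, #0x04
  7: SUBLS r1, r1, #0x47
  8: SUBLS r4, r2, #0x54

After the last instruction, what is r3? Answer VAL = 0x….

0: ✓ CMP  NZCV=0010
1: · MOVCC
2: ✓ SUBVC  r3←0xff
3: ✓ CMP  NZCV=1010
4: · MOVGE
5: ✓ MOVVC  r3←0x6c
6: ✓ CMP  NZCV=0010
7: · SUBLS
8: · SUBLS

VAL = 0x6c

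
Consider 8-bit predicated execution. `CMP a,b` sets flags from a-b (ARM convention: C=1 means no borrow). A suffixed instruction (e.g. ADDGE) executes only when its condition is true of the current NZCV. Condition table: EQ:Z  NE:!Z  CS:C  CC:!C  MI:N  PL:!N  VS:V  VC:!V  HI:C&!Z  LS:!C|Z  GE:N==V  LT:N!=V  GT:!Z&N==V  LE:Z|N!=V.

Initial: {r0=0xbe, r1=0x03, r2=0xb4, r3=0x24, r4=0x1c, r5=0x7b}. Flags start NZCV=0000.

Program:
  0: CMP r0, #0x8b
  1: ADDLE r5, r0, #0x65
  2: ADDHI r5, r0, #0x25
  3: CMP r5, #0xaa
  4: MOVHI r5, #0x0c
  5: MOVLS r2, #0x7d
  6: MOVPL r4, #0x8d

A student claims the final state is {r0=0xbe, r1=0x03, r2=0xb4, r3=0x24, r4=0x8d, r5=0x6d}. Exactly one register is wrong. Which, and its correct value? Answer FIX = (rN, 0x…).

FIX = (r5, 0x0c)

[0] flags=0010 → (cmp)
[1] flags=0010 LE?F → skip
[2] flags=0010 HI?T → r5=0xe3
[3] flags=0010 → (cmp)
[4] flags=0010 HI?T → r5=0x0c
[5] flags=0010 LS?F → skip
[6] flags=0010 PL?T → r4=0x8d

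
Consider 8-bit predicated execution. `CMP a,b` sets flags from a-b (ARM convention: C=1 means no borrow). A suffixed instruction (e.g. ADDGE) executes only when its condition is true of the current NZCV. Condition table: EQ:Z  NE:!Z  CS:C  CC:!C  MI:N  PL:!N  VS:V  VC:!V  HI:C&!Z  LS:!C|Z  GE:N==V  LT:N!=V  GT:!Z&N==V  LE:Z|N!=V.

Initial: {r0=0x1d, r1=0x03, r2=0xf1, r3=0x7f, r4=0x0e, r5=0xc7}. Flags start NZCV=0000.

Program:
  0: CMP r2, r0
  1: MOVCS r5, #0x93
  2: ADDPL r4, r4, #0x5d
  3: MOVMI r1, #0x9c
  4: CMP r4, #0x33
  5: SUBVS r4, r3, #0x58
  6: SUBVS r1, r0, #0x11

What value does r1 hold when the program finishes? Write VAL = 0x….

VAL = 0x9c

[0] flags=1010 → (cmp)
[1] flags=1010 CS?T → r5=0x93
[2] flags=1010 PL?F → skip
[3] flags=1010 MI?T → r1=0x9c
[4] flags=1000 → (cmp)
[5] flags=1000 VS?F → skip
[6] flags=1000 VS?F → skip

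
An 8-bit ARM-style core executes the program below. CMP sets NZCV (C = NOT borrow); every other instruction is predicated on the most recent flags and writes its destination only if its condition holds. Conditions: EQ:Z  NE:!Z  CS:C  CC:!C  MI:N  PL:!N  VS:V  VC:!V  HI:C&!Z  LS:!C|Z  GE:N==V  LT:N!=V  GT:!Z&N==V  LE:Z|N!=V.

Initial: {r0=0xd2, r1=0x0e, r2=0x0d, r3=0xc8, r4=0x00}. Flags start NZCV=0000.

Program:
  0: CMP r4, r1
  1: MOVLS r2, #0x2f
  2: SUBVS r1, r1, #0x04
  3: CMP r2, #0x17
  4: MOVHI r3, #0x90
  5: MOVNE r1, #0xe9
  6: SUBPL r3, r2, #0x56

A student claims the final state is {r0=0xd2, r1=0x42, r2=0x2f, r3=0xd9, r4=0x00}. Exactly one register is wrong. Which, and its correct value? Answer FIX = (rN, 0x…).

[0] flags=1000 → (cmp)
[1] flags=1000 LS?T → r2=0x2f
[2] flags=1000 VS?F → skip
[3] flags=0010 → (cmp)
[4] flags=0010 HI?T → r3=0x90
[5] flags=0010 NE?T → r1=0xe9
[6] flags=0010 PL?T → r3=0xd9

FIX = (r1, 0xe9)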